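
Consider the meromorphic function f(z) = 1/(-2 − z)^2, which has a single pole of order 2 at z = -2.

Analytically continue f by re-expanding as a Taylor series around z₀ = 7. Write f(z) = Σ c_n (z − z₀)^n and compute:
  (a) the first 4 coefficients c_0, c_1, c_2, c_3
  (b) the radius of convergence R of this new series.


Let w = z − z₀, so z = z₀ + w.
Then -2 − z = -2 − (z₀ + w) = (-2 − z₀) − w = -9 − w.
f(z) = 1/(-9 − w)^2 = (1/(-9)^2) · (1 − w/(-9))^{−2}.
By the binomial series (1−u)^{−2} = Σ_{n≥0} C(n+1, 1) u^n for |u|<1, with u = w/(-9):
  c_n = C(n+1, 1) / (-9)^(n+2).
  c_0 = 1/(-9)^2 = 1/81.
  c_1 = 2/(-9)^3 = -2/729.
  c_2 = 3/(-9)^4 = 1/2187.
  c_3 = 4/(-9)^5 = -4/59049.
The series is valid for |w/d| < 1, i.e. |z − z₀| < |d|.
Radius of convergence: R = |-2 − z₀| = |-9| = 9 (distance from z₀ to the singularity z = -2).

c_0 = 1/81, c_1 = -2/729, c_2 = 1/2187, c_3 = -4/59049; R = 9.


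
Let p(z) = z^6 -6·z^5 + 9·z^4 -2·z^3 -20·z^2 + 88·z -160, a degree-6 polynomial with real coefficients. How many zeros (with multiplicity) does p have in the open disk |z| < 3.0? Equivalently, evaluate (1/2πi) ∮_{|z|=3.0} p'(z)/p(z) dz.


The zeros of p are: 4, -2, (2 + 1i), (2 - 1i), (0 + 2i), (0 - 2i).
Their magnitudes are: 4, 2, 2.236, 2.236, 2, 2.
Zeros with |z| < R = 3.0: -2, (2 + 1i), (2 - 1i), (0 + 2i), (0 - 2i).
Count = 5.
By the argument principle, (1/2πi) ∮_{|z|=R} p'(z)/p(z) dz equals exactly this count.

Number of zeros inside |z| < 3.0: 5.


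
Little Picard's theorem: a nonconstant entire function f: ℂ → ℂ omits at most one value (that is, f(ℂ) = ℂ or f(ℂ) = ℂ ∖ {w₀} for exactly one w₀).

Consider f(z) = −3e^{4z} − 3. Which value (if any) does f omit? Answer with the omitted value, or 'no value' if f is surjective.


Little Picard bounds the complement of f(ℂ) to at most one point.
e^{4z} is never zero on ℂ, so -3·e^{4z} takes every value in ℂ ∖ {0}. Adding -3 shifts the range to ℂ ∖ {-3}. Thus f omits exactly the value -3.

Omitted value: -3.


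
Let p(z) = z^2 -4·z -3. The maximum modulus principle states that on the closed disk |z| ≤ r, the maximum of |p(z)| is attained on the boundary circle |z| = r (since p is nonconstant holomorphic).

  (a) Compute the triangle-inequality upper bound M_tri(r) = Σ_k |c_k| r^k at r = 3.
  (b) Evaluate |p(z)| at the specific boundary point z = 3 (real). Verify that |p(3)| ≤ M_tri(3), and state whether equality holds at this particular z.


Coefficients: c_0 = -3, c_1 = -4, c_2 = 1. Radius r = 3.
Part (a). Triangle bound: M_tri(r) = Σ_k |c_k| r^k
  = |-3|·3^0 + |-4|·3^1 + |1|·3^2
  = 3 + 12 + 9 = 24.
This bounds M(r) := max_{|z|=r} |p(z)| from above; equality holds iff all terms c_k z^k can be made to align in phase at a single z on |z|=r.
Part (b). At z = 3 (real, on the circle |z| = r):
  p(3) = (-3)·3^0 + (-4)·3^1 + (1)·3^2 = -6.
  |p(3)| = 6.
Check: |p(3)| = 6 ≤ 24 = M_tri(3). ✓ Equality does not hold at z = 3 (the coefficients have mixed signs, so the terms do not all align in phase there).

M_tri(3) = 24; |p(3)| = 6; equality at z=3: no.


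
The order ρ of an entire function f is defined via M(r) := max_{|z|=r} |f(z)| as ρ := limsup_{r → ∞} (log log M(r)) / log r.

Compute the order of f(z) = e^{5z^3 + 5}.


|e^{5z^3 + 5}| = e^{Re(5·z^3) + 5} ≤ e^{5|z|^3 + 5} = e^{5r^3 + 5} on |z| = r, so ρ ≤ 3. Choosing z on |z|=r so that 5·z^3 is real positive (always possible by picking arg z appropriately) gives |f(z)| = e^{5r^3 + 5}, matching the bound. The additive constant 5 does not affect log log M(r) ~ 3·log r. Hence ρ = 3.
Therefore ρ = 3.

Order ρ = 3.


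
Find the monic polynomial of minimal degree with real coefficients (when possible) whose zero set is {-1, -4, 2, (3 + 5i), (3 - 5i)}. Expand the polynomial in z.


The polynomial is p(z) = ∏_{α ∈ S} (z − α), where S = {-1, -4, 2, (3 + 5i), (3 - 5i)}.
Expanding the product yields: p(z) = z^5 -3·z^4 + 10·z^3 + 130·z^2 -156·z -272.
Note conjugate pairs combine to real quadratics: (z − (3+5i))(z − (3−5i)) = z² − 6z + 34.
The resulting polynomial has degree 5 and real coefficients as required.

p(z) = z^5 -3·z^4 + 10·z^3 + 130·z^2 -156·z -272.


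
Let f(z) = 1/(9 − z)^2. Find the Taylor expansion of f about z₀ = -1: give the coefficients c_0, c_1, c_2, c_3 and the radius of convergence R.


Let w = z − z₀, so z = z₀ + w.
Then 9 − z = 9 − (z₀ + w) = (9 − z₀) − w = 10 − w.
f(z) = 1/(10 − w)^2 = (1/(10)^2) · (1 − w/(10))^{−2}.
By the binomial series (1−u)^{−2} = Σ_{n≥0} C(n+1, 1) u^n for |u|<1, with u = w/(10):
  c_n = C(n+1, 1) / (10)^(n+2).
  c_0 = 1/(10)^2 = 1/100.
  c_1 = 2/(10)^3 = 1/500.
  c_2 = 3/(10)^4 = 3/10000.
  c_3 = 4/(10)^5 = 1/25000.
The series is valid for |w/d| < 1, i.e. |z − z₀| < |d|.
Radius of convergence: R = |9 − z₀| = |10| = 10 (distance from z₀ to the singularity z = 9).

c_0 = 1/100, c_1 = 1/500, c_2 = 3/10000, c_3 = 1/25000; R = 10.


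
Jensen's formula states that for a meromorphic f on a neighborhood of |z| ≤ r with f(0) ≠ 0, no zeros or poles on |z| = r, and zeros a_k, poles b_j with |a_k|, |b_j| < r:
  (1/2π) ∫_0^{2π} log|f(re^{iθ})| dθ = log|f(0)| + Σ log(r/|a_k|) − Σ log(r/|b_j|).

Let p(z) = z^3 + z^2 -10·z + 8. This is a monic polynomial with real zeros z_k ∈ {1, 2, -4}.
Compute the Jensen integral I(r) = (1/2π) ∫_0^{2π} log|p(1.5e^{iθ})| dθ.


Zeros: -4, 1, 2; r = 1.5.
Inside |z| < r: 1. Outside (|z| ≥ r): -4, 2.
p(0) = 8, so log|p(0)| = log(8) = 2.0794.
Apply Jensen: I(r) = log|p(0)| + Σ_k log(r/|z_k|), summed over zeros inside |z| < r.
  log(r/|z_k|) for z_k = 1: log(1.5/1) = 0.4055
  Outside zeros (-4, 2) contribute nothing to the Jensen sum.
Sum over inside zeros: 0.4055.
I(r) = log|p(0)| + (inside sum) = 2.0794 + 0.4055 = 2.4849.
Note: since some zeros are outside |z| ≤ r, the simplified n·log(r) form does NOT apply — only the inside zeros contribute.

I(r) ≈ 2.4849.


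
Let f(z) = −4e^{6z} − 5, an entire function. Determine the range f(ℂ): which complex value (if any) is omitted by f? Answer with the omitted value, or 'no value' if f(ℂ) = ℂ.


Little Picard bounds the complement of f(ℂ) to at most one point.
e^{6z} is never zero on ℂ, so -4·e^{6z} takes every value in ℂ ∖ {0}. Adding -5 shifts the range to ℂ ∖ {-5}. Thus f omits exactly the value -5.

Omitted value: -5.


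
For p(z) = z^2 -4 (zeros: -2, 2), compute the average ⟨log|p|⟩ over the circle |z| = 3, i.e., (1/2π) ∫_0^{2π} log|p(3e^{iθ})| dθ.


Zeros: -2, 2; r = 3.
Inside |z| < r: -2, 2. Outside (|z| ≥ r): ∅.
p(0) = -4, so log|p(0)| = log(4) = 1.3863.
Apply Jensen: I(r) = log|p(0)| + Σ_k log(r/|z_k|), summed over zeros inside |z| < r.
  log(r/|z_k|) for z_k = -2: log(3/2) = 0.4055
  log(r/|z_k|) for z_k = 2: log(3/2) = 0.4055
Sum over inside zeros: 0.8109.
I(r) = log|p(0)| + (inside sum) = 1.3863 + 0.8109 = 2.1972.
Closed form (all zeros inside, monic): I(r) = n·log(r) = 2·log(3) = 2.1972. ✓

I(r) ≈ 2.1972.


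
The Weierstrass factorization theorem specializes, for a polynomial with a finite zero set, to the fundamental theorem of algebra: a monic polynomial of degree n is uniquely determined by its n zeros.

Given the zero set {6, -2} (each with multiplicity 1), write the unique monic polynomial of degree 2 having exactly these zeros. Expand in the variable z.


The polynomial is p(z) = ∏_{α ∈ S} (z − α), where S = {6, -2}.
Expanding the product yields: p(z) = z^2 -4·z -12.
The resulting polynomial has degree 2 and real coefficients as required.

p(z) = z^2 -4·z -12.


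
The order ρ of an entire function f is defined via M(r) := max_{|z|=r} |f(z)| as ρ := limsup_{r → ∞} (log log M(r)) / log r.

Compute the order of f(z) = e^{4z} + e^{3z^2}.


Each summand is entire of order 1 and 2 respectively (as in the single-exponential case). The order of a sum is at most the max of the orders, so ρ ≤ 2. For the lower bound: on |z|=r choose arg z so that 3z^2 is real positive; then |e^{3z^2}| = e^{3r^2} while |e^{4z}| ≤ e^{4r^1} = o(e^{3r^2}). So |f| ≥ e^{3r^2}(1 − o(1)) and ρ ≥ 2. Hence ρ = max(1, 2) = 2.
Therefore ρ = 2.

Order ρ = 2.


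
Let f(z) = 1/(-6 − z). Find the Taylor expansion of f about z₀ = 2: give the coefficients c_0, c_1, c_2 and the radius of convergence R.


Let w = z − z₀, so z = z₀ + w.
Then -6 − z = -6 − (z₀ + w) = (-6 − z₀) − w = -8 − w.
f(z) = 1/(-8 − w) = (1/(-8)) · 1/(1 − w/(-8)) = Σ_{n≥0} w^n / (-8)^(n+1).
So c_n = 1/(-8)^(n+1):
  c_0 = 1/(-8)^1 = -1/8.
  c_1 = 1/(-8)^2 = 1/64.
  c_2 = 1/(-8)^3 = -1/512.
The series is valid for |w/d| < 1, i.e. |z − z₀| < |d|.
Radius of convergence: R = |-6 − z₀| = |-8| = 8 (distance from z₀ to the singularity z = -6).

c_0 = -1/8, c_1 = 1/64, c_2 = -1/512; R = 8.


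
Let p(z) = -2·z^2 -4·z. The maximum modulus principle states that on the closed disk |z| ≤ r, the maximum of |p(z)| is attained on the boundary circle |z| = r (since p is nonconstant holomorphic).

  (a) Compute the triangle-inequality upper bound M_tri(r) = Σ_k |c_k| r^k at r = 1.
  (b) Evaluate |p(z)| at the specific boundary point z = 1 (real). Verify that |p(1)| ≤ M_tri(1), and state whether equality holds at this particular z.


Coefficients: c_0 = 0, c_1 = -4, c_2 = -2. Radius r = 1.
Part (a). Triangle bound: M_tri(r) = Σ_k |c_k| r^k
  = |0|·1^0 + |-4|·1^1 + |-2|·1^2
  = 0 + 4 + 2 = 6.
This bounds M(r) := max_{|z|=r} |p(z)| from above; equality holds iff all terms c_k z^k can be made to align in phase at a single z on |z|=r.
Part (b). At z = 1 (real, on the circle |z| = r):
  p(1) = (0)·1^0 + (-4)·1^1 + (-2)·1^2 = -6.
  |p(1)| = 6.
Since all nonzero coefficients share the same sign, |p(1)| = 6 = M_tri(1); the triangle bound is attained at z = 1, so in fact M(r) = 6.

M_tri(1) = 6; |p(1)| = 6; equality at z=1: yes.


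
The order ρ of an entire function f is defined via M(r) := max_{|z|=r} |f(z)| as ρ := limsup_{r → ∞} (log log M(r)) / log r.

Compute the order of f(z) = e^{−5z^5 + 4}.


|e^{−5z^5 + 4}| = e^{Re(-5·z^5) + 4} ≤ e^{5|z|^5 + 4} = e^{5r^5 + 4} on |z| = r, so ρ ≤ 5. Choosing z on |z|=r so that -5·z^5 is real positive (always possible by picking arg z appropriately) gives |f(z)| = e^{5r^5 + 4}, matching the bound. The additive constant 4 does not affect log log M(r) ~ 5·log r. Hence ρ = 5.
Therefore ρ = 5.

Order ρ = 5.


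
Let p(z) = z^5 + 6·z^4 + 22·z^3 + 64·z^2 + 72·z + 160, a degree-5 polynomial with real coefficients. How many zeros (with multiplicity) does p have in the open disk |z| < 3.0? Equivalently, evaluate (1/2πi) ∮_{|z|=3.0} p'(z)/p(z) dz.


The zeros of p are: (0 + 2i), (0 - 2i), -4, (-1 + 3i), (-1 - 3i).
Their magnitudes are: 2, 2, 4, 3.162, 3.162.
Zeros with |z| < R = 3.0: (0 + 2i), (0 - 2i).
Count = 2.
By the argument principle, (1/2πi) ∮_{|z|=R} p'(z)/p(z) dz equals exactly this count.

Number of zeros inside |z| < 3.0: 2.


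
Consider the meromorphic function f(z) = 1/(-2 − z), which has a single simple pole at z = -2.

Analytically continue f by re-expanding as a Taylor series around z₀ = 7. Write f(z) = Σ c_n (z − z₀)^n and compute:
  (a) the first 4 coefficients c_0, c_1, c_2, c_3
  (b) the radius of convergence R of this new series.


Let w = z − z₀, so z = z₀ + w.
Then -2 − z = -2 − (z₀ + w) = (-2 − z₀) − w = -9 − w.
f(z) = 1/(-9 − w) = (1/(-9)) · 1/(1 − w/(-9)) = Σ_{n≥0} w^n / (-9)^(n+1).
So c_n = 1/(-9)^(n+1):
  c_0 = 1/(-9)^1 = -1/9.
  c_1 = 1/(-9)^2 = 1/81.
  c_2 = 1/(-9)^3 = -1/729.
  c_3 = 1/(-9)^4 = 1/6561.
The series is valid for |w/d| < 1, i.e. |z − z₀| < |d|.
Radius of convergence: R = |-2 − z₀| = |-9| = 9 (distance from z₀ to the singularity z = -2).

c_0 = -1/9, c_1 = 1/81, c_2 = -1/729, c_3 = 1/6561; R = 9.


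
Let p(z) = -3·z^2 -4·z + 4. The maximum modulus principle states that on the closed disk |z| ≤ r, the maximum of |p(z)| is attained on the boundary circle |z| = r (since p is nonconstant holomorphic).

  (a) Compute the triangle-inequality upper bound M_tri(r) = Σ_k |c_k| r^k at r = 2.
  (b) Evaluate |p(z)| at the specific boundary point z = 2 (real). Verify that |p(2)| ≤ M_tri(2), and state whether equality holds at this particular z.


Coefficients: c_0 = 4, c_1 = -4, c_2 = -3. Radius r = 2.
Part (a). Triangle bound: M_tri(r) = Σ_k |c_k| r^k
  = |4|·2^0 + |-4|·2^1 + |-3|·2^2
  = 4 + 8 + 12 = 24.
This bounds M(r) := max_{|z|=r} |p(z)| from above; equality holds iff all terms c_k z^k can be made to align in phase at a single z on |z|=r.
Part (b). At z = 2 (real, on the circle |z| = r):
  p(2) = (4)·2^0 + (-4)·2^1 + (-3)·2^2 = -16.
  |p(2)| = 16.
Check: |p(2)| = 16 ≤ 24 = M_tri(2). ✓ Equality does not hold at z = 2 (the coefficients have mixed signs, so the terms do not all align in phase there).

M_tri(2) = 24; |p(2)| = 16; equality at z=2: no.


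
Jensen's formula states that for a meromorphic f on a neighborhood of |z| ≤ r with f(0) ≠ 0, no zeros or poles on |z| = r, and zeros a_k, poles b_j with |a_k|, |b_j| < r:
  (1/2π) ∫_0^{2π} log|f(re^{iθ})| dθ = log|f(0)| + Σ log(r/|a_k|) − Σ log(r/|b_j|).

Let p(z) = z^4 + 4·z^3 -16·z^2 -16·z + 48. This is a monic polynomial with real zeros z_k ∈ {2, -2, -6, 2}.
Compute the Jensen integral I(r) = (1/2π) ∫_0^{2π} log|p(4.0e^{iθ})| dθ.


Zeros: -6, -2, 2, 2; r = 4.0.
Inside |z| < r: -2, 2, 2. Outside (|z| ≥ r): -6.
p(0) = 48, so log|p(0)| = log(48) = 3.8712.
Apply Jensen: I(r) = log|p(0)| + Σ_k log(r/|z_k|), summed over zeros inside |z| < r.
  log(r/|z_k|) for z_k = 2: log(4.0/2) = 0.6931
  log(r/|z_k|) for z_k = -2: log(4.0/2) = 0.6931
  log(r/|z_k|) for z_k = 2: log(4.0/2) = 0.6931
  Outside zeros (-6) contribute nothing to the Jensen sum.
Sum over inside zeros: 2.0794.
I(r) = log|p(0)| + (inside sum) = 3.8712 + 2.0794 = 5.9506.
Note: since some zeros are outside |z| ≤ r, the simplified n·log(r) form does NOT apply — only the inside zeros contribute.

I(r) ≈ 5.9506.


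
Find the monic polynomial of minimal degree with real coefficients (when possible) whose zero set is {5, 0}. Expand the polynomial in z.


The polynomial is p(z) = ∏_{α ∈ S} (z − α), where S = {5, 0}.
Expanding the product yields: p(z) = z^2 -5·z.
The resulting polynomial has degree 2 and real coefficients as required.

p(z) = z^2 -5·z.


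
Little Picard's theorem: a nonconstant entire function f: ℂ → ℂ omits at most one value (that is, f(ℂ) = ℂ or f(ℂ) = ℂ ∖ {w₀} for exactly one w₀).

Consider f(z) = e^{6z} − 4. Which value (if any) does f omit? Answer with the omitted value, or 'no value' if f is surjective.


Little Picard bounds the complement of f(ℂ) to at most one point.
e^{6z} is never zero on ℂ, so 1·e^{6z} takes every value in ℂ ∖ {0}. Adding -4 shifts the range to ℂ ∖ {-4}. Thus f omits exactly the value -4.

Omitted value: -4.


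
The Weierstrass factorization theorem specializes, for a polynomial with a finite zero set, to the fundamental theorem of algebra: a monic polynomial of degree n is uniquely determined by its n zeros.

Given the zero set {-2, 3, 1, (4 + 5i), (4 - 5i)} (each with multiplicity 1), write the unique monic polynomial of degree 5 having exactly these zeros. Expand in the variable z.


The polynomial is p(z) = ∏_{α ∈ S} (z − α), where S = {-2, 3, 1, (4 + 5i), (4 - 5i)}.
Expanding the product yields: p(z) = z^5 -10·z^4 + 52·z^3 -36·z^2 -253·z + 246.
Note conjugate pairs combine to real quadratics: (z − (4+5i))(z − (4−5i)) = z² − 8z + 41.
The resulting polynomial has degree 5 and real coefficients as required.

p(z) = z^5 -10·z^4 + 52·z^3 -36·z^2 -253·z + 246.


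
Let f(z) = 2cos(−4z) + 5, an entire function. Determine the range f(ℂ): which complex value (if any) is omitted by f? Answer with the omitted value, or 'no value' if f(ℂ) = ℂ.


Little Picard bounds the complement of f(ℂ) to at most one point.
cos is entire and surjective onto ℂ: for every w ∈ ℂ, cos(ζ) = w has a solution ζ ∈ ℂ (e.g., via the complex inverse arccos). With ζ = −4z this gives z = ζ/(-4). Then 2·cos(−4z) takes every value in 2·ℂ = ℂ, and adding 5 is a bijection of ℂ. So f is surjective and omits no value. (Note: only on the real line is cos bounded by [−1, 1].)

Omitted value: no value.


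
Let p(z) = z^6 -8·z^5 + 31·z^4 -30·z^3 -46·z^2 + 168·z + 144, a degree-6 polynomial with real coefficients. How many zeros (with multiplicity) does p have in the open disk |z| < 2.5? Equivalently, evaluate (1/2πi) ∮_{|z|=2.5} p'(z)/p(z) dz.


The zeros of p are: -1, (3 + 3i), (3 - 3i), -1, (2 + 2i), (2 - 2i).
Their magnitudes are: 1, 4.243, 4.243, 1, 2.828, 2.828.
Zeros with |z| < R = 2.5: -1, -1.
Count = 2.
By the argument principle, (1/2πi) ∮_{|z|=R} p'(z)/p(z) dz equals exactly this count.

Number of zeros inside |z| < 2.5: 2.


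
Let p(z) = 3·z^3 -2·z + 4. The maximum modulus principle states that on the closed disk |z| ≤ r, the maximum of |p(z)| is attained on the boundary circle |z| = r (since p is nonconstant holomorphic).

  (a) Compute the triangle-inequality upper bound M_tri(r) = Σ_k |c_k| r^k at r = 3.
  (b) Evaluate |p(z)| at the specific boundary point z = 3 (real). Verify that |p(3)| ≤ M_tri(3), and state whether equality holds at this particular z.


Coefficients: c_0 = 4, c_1 = -2, c_2 = 0, c_3 = 3. Radius r = 3.
Part (a). Triangle bound: M_tri(r) = Σ_k |c_k| r^k
  = |4|·3^0 + |-2|·3^1 + |0|·3^2 + |3|·3^3
  = 4 + 6 + 0 + 81 = 91.
This bounds M(r) := max_{|z|=r} |p(z)| from above; equality holds iff all terms c_k z^k can be made to align in phase at a single z on |z|=r.
Part (b). At z = 3 (real, on the circle |z| = r):
  p(3) = (4)·3^0 + (-2)·3^1 + (0)·3^2 + (3)·3^3 = 79.
  |p(3)| = 79.
Check: |p(3)| = 79 ≤ 91 = M_tri(3). ✓ Equality does not hold at z = 3 (the coefficients have mixed signs, so the terms do not all align in phase there).

M_tri(3) = 91; |p(3)| = 79; equality at z=3: no.


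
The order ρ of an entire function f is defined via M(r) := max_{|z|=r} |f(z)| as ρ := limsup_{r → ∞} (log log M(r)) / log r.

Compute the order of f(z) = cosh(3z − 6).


cosh(w) is a linear combination of e^{iw} and e^{−iw} (or e^w, e^{−w} in the hyperbolic case), so |cosh(w)| ≤ e^{|w|}. With w = 3z − 6, |w| ≤ 3|z| + 6 = 3r + 6 on |z| = r, giving M(r) ≤ e^{3r + 6}, so ρ ≤ 1. On a suitable ray (z = it for sin/cos; z = t for sinh/cosh, t real → ∞), |cosh(3z − 6)| grows like e^{3|t|}/2, so ρ ≥ 1. Hence ρ = 1.
Therefore ρ = 1.

Order ρ = 1.


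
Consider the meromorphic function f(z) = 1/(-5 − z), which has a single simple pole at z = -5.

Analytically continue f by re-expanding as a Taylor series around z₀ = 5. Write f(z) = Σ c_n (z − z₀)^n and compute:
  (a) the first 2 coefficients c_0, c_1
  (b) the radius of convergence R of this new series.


Let w = z − z₀, so z = z₀ + w.
Then -5 − z = -5 − (z₀ + w) = (-5 − z₀) − w = -10 − w.
f(z) = 1/(-10 − w) = (1/(-10)) · 1/(1 − w/(-10)) = Σ_{n≥0} w^n / (-10)^(n+1).
So c_n = 1/(-10)^(n+1):
  c_0 = 1/(-10)^1 = -1/10.
  c_1 = 1/(-10)^2 = 1/100.
The series is valid for |w/d| < 1, i.e. |z − z₀| < |d|.
Radius of convergence: R = |-5 − z₀| = |-10| = 10 (distance from z₀ to the singularity z = -5).

c_0 = -1/10, c_1 = 1/100; R = 10.


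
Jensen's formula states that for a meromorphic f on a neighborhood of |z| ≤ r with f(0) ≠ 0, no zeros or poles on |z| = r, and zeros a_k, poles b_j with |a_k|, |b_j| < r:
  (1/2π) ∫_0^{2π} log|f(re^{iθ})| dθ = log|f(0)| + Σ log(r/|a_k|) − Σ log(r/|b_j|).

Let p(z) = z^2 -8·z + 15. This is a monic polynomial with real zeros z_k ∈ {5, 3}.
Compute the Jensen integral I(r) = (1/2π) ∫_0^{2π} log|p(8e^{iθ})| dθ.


Zeros: 3, 5; r = 8.
Inside |z| < r: 3, 5. Outside (|z| ≥ r): ∅.
p(0) = 15, so log|p(0)| = log(15) = 2.7081.
Apply Jensen: I(r) = log|p(0)| + Σ_k log(r/|z_k|), summed over zeros inside |z| < r.
  log(r/|z_k|) for z_k = 5: log(8/5) = 0.4700
  log(r/|z_k|) for z_k = 3: log(8/3) = 0.9808
Sum over inside zeros: 1.4508.
I(r) = log|p(0)| + (inside sum) = 2.7081 + 1.4508 = 4.1589.
Closed form (all zeros inside, monic): I(r) = n·log(r) = 2·log(8) = 4.1589. ✓

I(r) ≈ 4.1589.


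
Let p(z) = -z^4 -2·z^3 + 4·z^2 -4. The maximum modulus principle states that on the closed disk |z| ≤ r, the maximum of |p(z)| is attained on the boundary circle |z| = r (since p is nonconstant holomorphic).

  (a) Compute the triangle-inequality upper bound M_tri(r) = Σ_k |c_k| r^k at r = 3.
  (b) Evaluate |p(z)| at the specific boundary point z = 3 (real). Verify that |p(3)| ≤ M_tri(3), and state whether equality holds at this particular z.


Coefficients: c_0 = -4, c_1 = 0, c_2 = 4, c_3 = -2, c_4 = -1. Radius r = 3.
Part (a). Triangle bound: M_tri(r) = Σ_k |c_k| r^k
  = |-4|·3^0 + |0|·3^1 + |4|·3^2 + |-2|·3^3 + |-1|·3^4
  = 4 + 0 + 36 + 54 + 81 = 175.
This bounds M(r) := max_{|z|=r} |p(z)| from above; equality holds iff all terms c_k z^k can be made to align in phase at a single z on |z|=r.
Part (b). At z = 3 (real, on the circle |z| = r):
  p(3) = (-4)·3^0 + (0)·3^1 + (4)·3^2 + (-2)·3^3 + (-1)·3^4 = -103.
  |p(3)| = 103.
Check: |p(3)| = 103 ≤ 175 = M_tri(3). ✓ Equality does not hold at z = 3 (the coefficients have mixed signs, so the terms do not all align in phase there).

M_tri(3) = 175; |p(3)| = 103; equality at z=3: no.


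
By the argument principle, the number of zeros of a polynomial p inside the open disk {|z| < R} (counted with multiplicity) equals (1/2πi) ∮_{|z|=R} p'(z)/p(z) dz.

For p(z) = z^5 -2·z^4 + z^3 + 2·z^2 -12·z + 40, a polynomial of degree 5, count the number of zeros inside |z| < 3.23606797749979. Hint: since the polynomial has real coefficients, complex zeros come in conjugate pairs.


The zeros of p are: (0 + 2i), (0 - 2i), (2 + 1i), (2 - 1i), -2.
Their magnitudes are: 2, 2, 2.236, 2.236, 2.
Zeros with |z| < R = 3.23606797749979: (0 + 2i), (0 - 2i), (2 + 1i), (2 - 1i), -2.
Count = 5.
By the argument principle, (1/2πi) ∮_{|z|=R} p'(z)/p(z) dz equals exactly this count.

Number of zeros inside |z| < 3.23606797749979: 5.


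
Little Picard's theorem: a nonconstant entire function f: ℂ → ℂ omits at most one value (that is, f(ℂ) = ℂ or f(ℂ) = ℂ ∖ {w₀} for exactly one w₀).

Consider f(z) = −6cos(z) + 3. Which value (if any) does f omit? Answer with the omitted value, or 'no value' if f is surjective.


Little Picard bounds the complement of f(ℂ) to at most one point.
cos is entire and surjective onto ℂ: for every w ∈ ℂ, cos(ζ) = w has a solution ζ ∈ ℂ (e.g., via the complex inverse arccos). With ζ = z this gives z = ζ/(1). Then -6·cos(z) takes every value in -6·ℂ = ℂ, and adding 3 is a bijection of ℂ. So f is surjective and omits no value. (Note: only on the real line is cos bounded by [−1, 1].)

Omitted value: no value.


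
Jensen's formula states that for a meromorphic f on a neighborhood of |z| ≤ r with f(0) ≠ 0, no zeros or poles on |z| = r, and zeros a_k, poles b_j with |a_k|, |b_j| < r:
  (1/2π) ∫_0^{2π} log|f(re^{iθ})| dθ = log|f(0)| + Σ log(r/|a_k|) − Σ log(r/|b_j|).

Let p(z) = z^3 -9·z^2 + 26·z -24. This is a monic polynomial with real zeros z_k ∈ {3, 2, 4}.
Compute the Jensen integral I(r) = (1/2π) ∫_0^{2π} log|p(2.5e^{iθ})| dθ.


Zeros: 2, 3, 4; r = 2.5.
Inside |z| < r: 2. Outside (|z| ≥ r): 3, 4.
p(0) = -24, so log|p(0)| = log(24) = 3.1781.
Apply Jensen: I(r) = log|p(0)| + Σ_k log(r/|z_k|), summed over zeros inside |z| < r.
  log(r/|z_k|) for z_k = 2: log(2.5/2) = 0.2231
  Outside zeros (3, 4) contribute nothing to the Jensen sum.
Sum over inside zeros: 0.2231.
I(r) = log|p(0)| + (inside sum) = 3.1781 + 0.2231 = 3.4012.
Note: since some zeros are outside |z| ≤ r, the simplified n·log(r) form does NOT apply — only the inside zeros contribute.

I(r) ≈ 3.4012.


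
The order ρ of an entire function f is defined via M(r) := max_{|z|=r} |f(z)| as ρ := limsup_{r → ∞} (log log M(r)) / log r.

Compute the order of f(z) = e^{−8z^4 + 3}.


|e^{−8z^4 + 3}| = e^{Re(-8·z^4) + 3} ≤ e^{8|z|^4 + 3} = e^{8r^4 + 3} on |z| = r, so ρ ≤ 4. Choosing z on |z|=r so that -8·z^4 is real positive (always possible by picking arg z appropriately) gives |f(z)| = e^{8r^4 + 3}, matching the bound. The additive constant 3 does not affect log log M(r) ~ 4·log r. Hence ρ = 4.
Therefore ρ = 4.

Order ρ = 4.


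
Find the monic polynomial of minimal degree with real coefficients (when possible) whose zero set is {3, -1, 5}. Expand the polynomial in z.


The polynomial is p(z) = ∏_{α ∈ S} (z − α), where S = {3, -1, 5}.
Expanding the product yields: p(z) = z^3 -7·z^2 + 7·z + 15.
The resulting polynomial has degree 3 and real coefficients as required.

p(z) = z^3 -7·z^2 + 7·z + 15.


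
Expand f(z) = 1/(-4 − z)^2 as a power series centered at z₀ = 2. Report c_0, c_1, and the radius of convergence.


Let w = z − z₀, so z = z₀ + w.
Then -4 − z = -4 − (z₀ + w) = (-4 − z₀) − w = -6 − w.
f(z) = 1/(-6 − w)^2 = (1/(-6)^2) · (1 − w/(-6))^{−2}.
By the binomial series (1−u)^{−2} = Σ_{n≥0} C(n+1, 1) u^n for |u|<1, with u = w/(-6):
  c_n = C(n+1, 1) / (-6)^(n+2).
  c_0 = 1/(-6)^2 = 1/36.
  c_1 = 2/(-6)^3 = -1/108.
The series is valid for |w/d| < 1, i.e. |z − z₀| < |d|.
Radius of convergence: R = |-4 − z₀| = |-6| = 6 (distance from z₀ to the singularity z = -4).

c_0 = 1/36, c_1 = -1/108; R = 6.


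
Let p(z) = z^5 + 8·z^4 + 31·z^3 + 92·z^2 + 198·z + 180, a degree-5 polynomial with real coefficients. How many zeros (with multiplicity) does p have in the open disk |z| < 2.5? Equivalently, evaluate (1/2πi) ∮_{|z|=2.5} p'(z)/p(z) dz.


The zeros of p are: (-3 + 1i), (-3 - 1i), -2, (0 + 3i), (0 - 3i).
Their magnitudes are: 3.162, 3.162, 2, 3, 3.
Zeros with |z| < R = 2.5: -2.
Count = 1.
By the argument principle, (1/2πi) ∮_{|z|=R} p'(z)/p(z) dz equals exactly this count.

Number of zeros inside |z| < 2.5: 1.


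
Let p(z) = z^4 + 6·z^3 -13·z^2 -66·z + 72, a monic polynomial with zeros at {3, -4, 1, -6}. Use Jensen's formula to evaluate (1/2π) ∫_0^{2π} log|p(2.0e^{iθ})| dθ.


Zeros: -6, -4, 1, 3; r = 2.0.
Inside |z| < r: 1. Outside (|z| ≥ r): -6, -4, 3.
p(0) = 72, so log|p(0)| = log(72) = 4.2767.
Apply Jensen: I(r) = log|p(0)| + Σ_k log(r/|z_k|), summed over zeros inside |z| < r.
  log(r/|z_k|) for z_k = 1: log(2.0/1) = 0.6931
  Outside zeros (-6, -4, 3) contribute nothing to the Jensen sum.
Sum over inside zeros: 0.6931.
I(r) = log|p(0)| + (inside sum) = 4.2767 + 0.6931 = 4.9698.
Note: since some zeros are outside |z| ≤ r, the simplified n·log(r) form does NOT apply — only the inside zeros contribute.

I(r) ≈ 4.9698.


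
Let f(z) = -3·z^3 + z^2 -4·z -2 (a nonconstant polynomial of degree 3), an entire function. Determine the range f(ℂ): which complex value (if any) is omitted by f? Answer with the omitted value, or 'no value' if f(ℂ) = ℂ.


Little Picard bounds the complement of f(ℂ) to at most one point.
For every w ∈ ℂ, the equation p(z) − w = 0 is a nonconstant polynomial in z and hence has at least one root by the fundamental theorem of algebra. So p is surjective onto ℂ, omitting no value.

Omitted value: no value.


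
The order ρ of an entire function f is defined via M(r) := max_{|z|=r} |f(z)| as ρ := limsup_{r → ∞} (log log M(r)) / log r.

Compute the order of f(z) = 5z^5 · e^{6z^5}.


M(r) = max_{|z|=r} |5|·|z|^5·|e^{6z^5}| = 5·r^5 · e^{6r^5} (the factors attain their maxima compatibly on |z|=r). Then log M(r) = log 5 + 5·log r + 6r^5, dominated by the last term, so log log M(r) ~ 5·log r. The polynomial factor 5z^5 contributes only a log r term and does not affect the order. ρ = 5.
Therefore ρ = 5.

Order ρ = 5.


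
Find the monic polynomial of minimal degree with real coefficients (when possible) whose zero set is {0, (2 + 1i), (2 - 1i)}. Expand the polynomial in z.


The polynomial is p(z) = ∏_{α ∈ S} (z − α), where S = {0, (2 + 1i), (2 - 1i)}.
Expanding the product yields: p(z) = z^3 -4·z^2 + 5·z.
Note conjugate pairs combine to real quadratics: (z − (2+1i))(z − (2−1i)) = z² − 4z + 5.
The resulting polynomial has degree 3 and real coefficients as required.

p(z) = z^3 -4·z^2 + 5·z.


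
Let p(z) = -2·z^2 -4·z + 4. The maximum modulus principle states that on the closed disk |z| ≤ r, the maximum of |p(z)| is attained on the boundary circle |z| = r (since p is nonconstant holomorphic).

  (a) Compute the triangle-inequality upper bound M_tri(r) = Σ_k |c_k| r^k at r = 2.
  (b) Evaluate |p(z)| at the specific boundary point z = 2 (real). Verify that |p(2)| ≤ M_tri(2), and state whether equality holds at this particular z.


Coefficients: c_0 = 4, c_1 = -4, c_2 = -2. Radius r = 2.
Part (a). Triangle bound: M_tri(r) = Σ_k |c_k| r^k
  = |4|·2^0 + |-4|·2^1 + |-2|·2^2
  = 4 + 8 + 8 = 20.
This bounds M(r) := max_{|z|=r} |p(z)| from above; equality holds iff all terms c_k z^k can be made to align in phase at a single z on |z|=r.
Part (b). At z = 2 (real, on the circle |z| = r):
  p(2) = (4)·2^0 + (-4)·2^1 + (-2)·2^2 = -12.
  |p(2)| = 12.
Check: |p(2)| = 12 ≤ 20 = M_tri(2). ✓ Equality does not hold at z = 2 (the coefficients have mixed signs, so the terms do not all align in phase there).

M_tri(2) = 20; |p(2)| = 12; equality at z=2: no.


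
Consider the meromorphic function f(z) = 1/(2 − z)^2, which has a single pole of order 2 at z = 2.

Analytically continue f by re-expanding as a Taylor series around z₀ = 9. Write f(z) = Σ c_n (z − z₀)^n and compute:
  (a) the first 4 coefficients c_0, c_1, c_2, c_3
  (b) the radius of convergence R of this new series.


Let w = z − z₀, so z = z₀ + w.
Then 2 − z = 2 − (z₀ + w) = (2 − z₀) − w = -7 − w.
f(z) = 1/(-7 − w)^2 = (1/(-7)^2) · (1 − w/(-7))^{−2}.
By the binomial series (1−u)^{−2} = Σ_{n≥0} C(n+1, 1) u^n for |u|<1, with u = w/(-7):
  c_n = C(n+1, 1) / (-7)^(n+2).
  c_0 = 1/(-7)^2 = 1/49.
  c_1 = 2/(-7)^3 = -2/343.
  c_2 = 3/(-7)^4 = 3/2401.
  c_3 = 4/(-7)^5 = -4/16807.
The series is valid for |w/d| < 1, i.e. |z − z₀| < |d|.
Radius of convergence: R = |2 − z₀| = |-7| = 7 (distance from z₀ to the singularity z = 2).

c_0 = 1/49, c_1 = -2/343, c_2 = 3/2401, c_3 = -4/16807; R = 7.


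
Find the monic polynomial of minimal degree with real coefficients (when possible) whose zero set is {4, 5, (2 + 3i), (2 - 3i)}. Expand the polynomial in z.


The polynomial is p(z) = ∏_{α ∈ S} (z − α), where S = {4, 5, (2 + 3i), (2 - 3i)}.
Expanding the product yields: p(z) = z^4 -13·z^3 + 69·z^2 -197·z + 260.
Note conjugate pairs combine to real quadratics: (z − (2+3i))(z − (2−3i)) = z² − 4z + 13.
The resulting polynomial has degree 4 and real coefficients as required.

p(z) = z^4 -13·z^3 + 69·z^2 -197·z + 260.


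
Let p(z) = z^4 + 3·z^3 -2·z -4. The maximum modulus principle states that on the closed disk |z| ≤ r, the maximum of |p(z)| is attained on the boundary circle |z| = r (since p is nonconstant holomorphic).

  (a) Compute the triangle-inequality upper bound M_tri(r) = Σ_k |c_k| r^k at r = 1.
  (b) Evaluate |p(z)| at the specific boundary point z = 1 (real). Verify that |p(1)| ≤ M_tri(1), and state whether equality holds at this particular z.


Coefficients: c_0 = -4, c_1 = -2, c_2 = 0, c_3 = 3, c_4 = 1. Radius r = 1.
Part (a). Triangle bound: M_tri(r) = Σ_k |c_k| r^k
  = |-4|·1^0 + |-2|·1^1 + |0|·1^2 + |3|·1^3 + |1|·1^4
  = 4 + 2 + 0 + 3 + 1 = 10.
This bounds M(r) := max_{|z|=r} |p(z)| from above; equality holds iff all terms c_k z^k can be made to align in phase at a single z on |z|=r.
Part (b). At z = 1 (real, on the circle |z| = r):
  p(1) = (-4)·1^0 + (-2)·1^1 + (0)·1^2 + (3)·1^3 + (1)·1^4 = -2.
  |p(1)| = 2.
Check: |p(1)| = 2 ≤ 10 = M_tri(1). ✓ Equality does not hold at z = 1 (the coefficients have mixed signs, so the terms do not all align in phase there).

M_tri(1) = 10; |p(1)| = 2; equality at z=1: no.


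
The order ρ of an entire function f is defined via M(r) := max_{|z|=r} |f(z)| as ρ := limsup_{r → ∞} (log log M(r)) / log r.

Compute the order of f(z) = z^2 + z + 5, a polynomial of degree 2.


|f(z)| ≤ Σ|c_k|·r^k = O(r^2) as r → ∞. Polynomial growth is O(e^{r^ε}) for every ε > 0 (since r^2/e^{r^ε} → 0), so ρ ≤ ε for all ε > 0, i.e. ρ = 0. Every nonconstant polynomial has order 0.
Therefore ρ = 0.

Order ρ = 0.


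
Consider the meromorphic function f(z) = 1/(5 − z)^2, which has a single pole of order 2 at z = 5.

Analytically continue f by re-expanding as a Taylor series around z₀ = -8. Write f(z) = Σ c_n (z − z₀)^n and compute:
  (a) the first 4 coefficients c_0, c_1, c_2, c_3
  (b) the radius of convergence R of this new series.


Let w = z − z₀, so z = z₀ + w.
Then 5 − z = 5 − (z₀ + w) = (5 − z₀) − w = 13 − w.
f(z) = 1/(13 − w)^2 = (1/(13)^2) · (1 − w/(13))^{−2}.
By the binomial series (1−u)^{−2} = Σ_{n≥0} C(n+1, 1) u^n for |u|<1, with u = w/(13):
  c_n = C(n+1, 1) / (13)^(n+2).
  c_0 = 1/(13)^2 = 1/169.
  c_1 = 2/(13)^3 = 2/2197.
  c_2 = 3/(13)^4 = 3/28561.
  c_3 = 4/(13)^5 = 4/371293.
The series is valid for |w/d| < 1, i.e. |z − z₀| < |d|.
Radius of convergence: R = |5 − z₀| = |13| = 13 (distance from z₀ to the singularity z = 5).

c_0 = 1/169, c_1 = 2/2197, c_2 = 3/28561, c_3 = 4/371293; R = 13.


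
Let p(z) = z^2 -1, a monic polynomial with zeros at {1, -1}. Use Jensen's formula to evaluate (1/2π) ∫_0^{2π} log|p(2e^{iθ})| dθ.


Zeros: -1, 1; r = 2.
Inside |z| < r: -1, 1. Outside (|z| ≥ r): ∅.
p(0) = -1, so log|p(0)| = log(1) = 0.0000.
Apply Jensen: I(r) = log|p(0)| + Σ_k log(r/|z_k|), summed over zeros inside |z| < r.
  log(r/|z_k|) for z_k = 1: log(2/1) = 0.6931
  log(r/|z_k|) for z_k = -1: log(2/1) = 0.6931
Sum over inside zeros: 1.3863.
I(r) = log|p(0)| + (inside sum) = 0.0000 + 1.3863 = 1.3863.
Closed form (all zeros inside, monic): I(r) = n·log(r) = 2·log(2) = 1.3863. ✓

I(r) ≈ 1.3863.


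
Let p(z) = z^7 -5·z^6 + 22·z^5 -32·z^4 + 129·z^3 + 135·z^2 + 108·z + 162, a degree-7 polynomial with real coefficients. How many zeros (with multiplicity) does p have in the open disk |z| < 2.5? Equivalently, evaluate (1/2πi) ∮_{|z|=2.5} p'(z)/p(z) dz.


The zeros of p are: (0 + 3i), (0 - 3i), (0 + 1i), (0 - 1i), -1, (3 + 3i), (3 - 3i).
Their magnitudes are: 3, 3, 1, 1, 1, 4.243, 4.243.
Zeros with |z| < R = 2.5: (0 + 1i), (0 - 1i), -1.
Count = 3.
By the argument principle, (1/2πi) ∮_{|z|=R} p'(z)/p(z) dz equals exactly this count.

Number of zeros inside |z| < 2.5: 3.


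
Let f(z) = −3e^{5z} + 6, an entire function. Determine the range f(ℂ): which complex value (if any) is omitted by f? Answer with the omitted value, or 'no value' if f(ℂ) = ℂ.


Little Picard bounds the complement of f(ℂ) to at most one point.
e^{5z} is never zero on ℂ, so -3·e^{5z} takes every value in ℂ ∖ {0}. Adding 6 shifts the range to ℂ ∖ {6}. Thus f omits exactly the value 6.

Omitted value: 6.


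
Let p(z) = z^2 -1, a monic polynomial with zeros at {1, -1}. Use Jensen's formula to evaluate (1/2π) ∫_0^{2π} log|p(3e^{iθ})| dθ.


Zeros: -1, 1; r = 3.
Inside |z| < r: -1, 1. Outside (|z| ≥ r): ∅.
p(0) = -1, so log|p(0)| = log(1) = 0.0000.
Apply Jensen: I(r) = log|p(0)| + Σ_k log(r/|z_k|), summed over zeros inside |z| < r.
  log(r/|z_k|) for z_k = 1: log(3/1) = 1.0986
  log(r/|z_k|) for z_k = -1: log(3/1) = 1.0986
Sum over inside zeros: 2.1972.
I(r) = log|p(0)| + (inside sum) = 0.0000 + 2.1972 = 2.1972.
Closed form (all zeros inside, monic): I(r) = n·log(r) = 2·log(3) = 2.1972. ✓

I(r) ≈ 2.1972.


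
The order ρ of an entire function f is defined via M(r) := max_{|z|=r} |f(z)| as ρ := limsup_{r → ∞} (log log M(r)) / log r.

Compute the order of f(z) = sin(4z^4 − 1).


Write sin(w) = (e^{iw} ± e^{−iw})/(2 or 2i), so |sin(w)| ≤ e^{|w|}. With w = 4z^4 − 1, |w| ≤ 4r^4 + 1 on |z|=r, giving M(r) ≤ e^{4r^4 + 1} and ρ ≤ 4. For the lower bound, choose z on |z|=r with 4z^4 purely imaginary of modulus 4r^4; then |sin(4z^4 − 1)| grows like e^{4r^4}/2, so ρ ≥ 4. Hence ρ = 4.
Therefore ρ = 4.

Order ρ = 4.


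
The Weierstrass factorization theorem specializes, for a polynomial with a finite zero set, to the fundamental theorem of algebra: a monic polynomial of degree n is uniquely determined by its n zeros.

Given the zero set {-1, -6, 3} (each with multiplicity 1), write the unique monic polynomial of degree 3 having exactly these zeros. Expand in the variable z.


The polynomial is p(z) = ∏_{α ∈ S} (z − α), where S = {-1, -6, 3}.
Expanding the product yields: p(z) = z^3 + 4·z^2 -15·z -18.
The resulting polynomial has degree 3 and real coefficients as required.

p(z) = z^3 + 4·z^2 -15·z -18.


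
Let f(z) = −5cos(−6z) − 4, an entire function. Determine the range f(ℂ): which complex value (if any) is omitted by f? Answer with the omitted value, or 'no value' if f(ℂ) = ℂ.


Little Picard bounds the complement of f(ℂ) to at most one point.
cos is entire and surjective onto ℂ: for every w ∈ ℂ, cos(ζ) = w has a solution ζ ∈ ℂ (e.g., via the complex inverse arccos). With ζ = −6z this gives z = ζ/(-6). Then -5·cos(−6z) takes every value in -5·ℂ = ℂ, and adding -4 is a bijection of ℂ. So f is surjective and omits no value. (Note: only on the real line is cos bounded by [−1, 1].)

Omitted value: no value.


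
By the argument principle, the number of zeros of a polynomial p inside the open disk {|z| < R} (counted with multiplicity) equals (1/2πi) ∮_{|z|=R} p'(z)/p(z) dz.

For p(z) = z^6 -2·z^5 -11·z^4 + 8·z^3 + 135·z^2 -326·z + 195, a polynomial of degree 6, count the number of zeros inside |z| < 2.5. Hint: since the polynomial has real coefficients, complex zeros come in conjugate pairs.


The zeros of p are: (-3 + 2i), (-3 - 2i), 1, 3, (2 + 1i), (2 - 1i).
Their magnitudes are: 3.606, 3.606, 1, 3, 2.236, 2.236.
Zeros with |z| < R = 2.5: 1, (2 + 1i), (2 - 1i).
Count = 3.
By the argument principle, (1/2πi) ∮_{|z|=R} p'(z)/p(z) dz equals exactly this count.

Number of zeros inside |z| < 2.5: 3.


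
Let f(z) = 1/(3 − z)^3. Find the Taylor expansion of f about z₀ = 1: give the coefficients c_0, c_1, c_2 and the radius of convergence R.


Let w = z − z₀, so z = z₀ + w.
Then 3 − z = 3 − (z₀ + w) = (3 − z₀) − w = 2 − w.
f(z) = 1/(2 − w)^3 = (1/(2)^3) · (1 − w/(2))^{−3}.
By the binomial series (1−u)^{−3} = Σ_{n≥0} C(n+2, 2) u^n for |u|<1, with u = w/(2):
  c_n = C(n+2, 2) / (2)^(n+3).
  c_0 = 1/(2)^3 = 1/8.
  c_1 = 3/(2)^4 = 3/16.
  c_2 = 6/(2)^5 = 3/16.
The series is valid for |w/d| < 1, i.e. |z − z₀| < |d|.
Radius of convergence: R = |3 − z₀| = |2| = 2 (distance from z₀ to the singularity z = 3).

c_0 = 1/8, c_1 = 3/16, c_2 = 3/16; R = 2.


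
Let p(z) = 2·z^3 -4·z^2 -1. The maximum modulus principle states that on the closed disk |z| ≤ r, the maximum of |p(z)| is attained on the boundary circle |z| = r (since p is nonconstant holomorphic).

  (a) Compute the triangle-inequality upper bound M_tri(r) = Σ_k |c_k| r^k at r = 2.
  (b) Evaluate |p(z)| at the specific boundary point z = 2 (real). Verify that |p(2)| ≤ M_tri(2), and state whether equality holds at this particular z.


Coefficients: c_0 = -1, c_1 = 0, c_2 = -4, c_3 = 2. Radius r = 2.
Part (a). Triangle bound: M_tri(r) = Σ_k |c_k| r^k
  = |-1|·2^0 + |0|·2^1 + |-4|·2^2 + |2|·2^3
  = 1 + 0 + 16 + 16 = 33.
This bounds M(r) := max_{|z|=r} |p(z)| from above; equality holds iff all terms c_k z^k can be made to align in phase at a single z on |z|=r.
Part (b). At z = 2 (real, on the circle |z| = r):
  p(2) = (-1)·2^0 + (0)·2^1 + (-4)·2^2 + (2)·2^3 = -1.
  |p(2)| = 1.
Check: |p(2)| = 1 ≤ 33 = M_tri(2). ✓ Equality does not hold at z = 2 (the coefficients have mixed signs, so the terms do not all align in phase there).

M_tri(2) = 33; |p(2)| = 1; equality at z=2: no.
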